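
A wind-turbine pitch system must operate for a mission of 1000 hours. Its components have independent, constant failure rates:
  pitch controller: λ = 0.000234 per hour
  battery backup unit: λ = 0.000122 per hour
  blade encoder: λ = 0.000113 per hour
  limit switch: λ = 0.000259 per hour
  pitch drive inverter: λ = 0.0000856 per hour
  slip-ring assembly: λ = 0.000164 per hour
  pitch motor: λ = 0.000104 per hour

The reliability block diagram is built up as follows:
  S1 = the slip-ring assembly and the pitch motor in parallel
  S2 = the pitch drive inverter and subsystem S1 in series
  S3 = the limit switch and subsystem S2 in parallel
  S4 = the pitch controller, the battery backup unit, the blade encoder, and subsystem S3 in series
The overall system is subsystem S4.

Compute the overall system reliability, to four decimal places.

R(pitch controller) = exp(−0.000234 × 1000) = 0.791362
R(battery backup unit) = exp(−0.000122 × 1000) = 0.885148
R(blade encoder) = exp(−0.000113 × 1000) = 0.893151
R(limit switch) = exp(−0.000259 × 1000) = 0.771823
R(pitch drive inverter) = exp(−0.0000856 × 1000) = 0.917961
R(slip-ring assembly) = exp(−0.000164 × 1000) = 0.848742
R(pitch motor) = exp(−0.000104 × 1000) = 0.901225
Parallel (slip-ring assembly and pitch motor): 1 − (1 − 0.848742)(1 − 0.901225) = 0.985059
Series (pitch drive inverter and [0.985059]): 0.917961 × 0.985059 = 0.904246
Parallel (limit switch and [0.904246]): 1 − (1 − 0.771823)(1 − 0.904246) = 0.978151
Series (pitch controller, battery backup unit, blade encoder, and [0.978151]): 0.791362 × 0.885148 × 0.893151 × 0.978151 = 0.6120

0.6120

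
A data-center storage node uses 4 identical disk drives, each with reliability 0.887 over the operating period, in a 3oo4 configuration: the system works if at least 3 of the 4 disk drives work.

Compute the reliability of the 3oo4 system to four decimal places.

R = Σ_{i=3}^{4} C(4,i) p^i (1−p)^{4−i} with p = 0.887
C(4,3)·0.887^3·0.113^1 = 0.315435
C(4,4)·0.887^4·0.113^0 = 0.619005
Sum = 0.9344

0.9344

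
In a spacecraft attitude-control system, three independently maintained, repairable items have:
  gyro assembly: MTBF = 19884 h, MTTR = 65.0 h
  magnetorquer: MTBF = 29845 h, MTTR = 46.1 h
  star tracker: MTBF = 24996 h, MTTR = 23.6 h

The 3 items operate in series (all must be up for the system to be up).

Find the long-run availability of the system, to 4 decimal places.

A(gyro assembly) = MTBF/(MTBF+MTTR) = 19884/(19884+65.0) = 0.996742
A(magnetorquer) = MTBF/(MTBF+MTTR) = 29845/(29845+46.1) = 0.998458
A(star tracker) = MTBF/(MTBF+MTTR) = 24996/(24996+23.6) = 0.999057
Series availability: 0.996742 × 0.998458 × 0.999057 = 0.9943

0.9943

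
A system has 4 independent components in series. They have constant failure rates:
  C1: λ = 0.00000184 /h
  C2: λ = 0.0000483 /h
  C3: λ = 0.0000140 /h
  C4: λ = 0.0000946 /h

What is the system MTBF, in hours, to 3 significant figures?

6300

Series of exponential components: λ_sys = Σ λ_i
λ_sys = 0.00000184 + 0.0000483 + 0.0000140 + 0.0000946 = 1.5874e-04 /h
MTBF = 1 / λ_sys = 6300 h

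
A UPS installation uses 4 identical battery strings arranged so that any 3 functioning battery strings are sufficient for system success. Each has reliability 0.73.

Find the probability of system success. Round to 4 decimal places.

0.7041

R = Σ_{i=3}^{4} C(4,i) p^i (1−p)^{4−i} with p = 0.73
C(4,3)·0.73^3·0.27^1 = 0.420138
C(4,4)·0.73^4·0.27^0 = 0.283982
Sum = 0.7041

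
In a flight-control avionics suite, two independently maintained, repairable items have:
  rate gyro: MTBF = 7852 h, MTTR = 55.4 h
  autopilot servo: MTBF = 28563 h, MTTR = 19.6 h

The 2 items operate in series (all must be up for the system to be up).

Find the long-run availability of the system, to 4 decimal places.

0.9923

A(rate gyro) = MTBF/(MTBF+MTTR) = 7852/(7852+55.4) = 0.992994
A(autopilot servo) = MTBF/(MTBF+MTTR) = 28563/(28563+19.6) = 0.999314
Series availability: 0.992994 × 0.999314 = 0.9923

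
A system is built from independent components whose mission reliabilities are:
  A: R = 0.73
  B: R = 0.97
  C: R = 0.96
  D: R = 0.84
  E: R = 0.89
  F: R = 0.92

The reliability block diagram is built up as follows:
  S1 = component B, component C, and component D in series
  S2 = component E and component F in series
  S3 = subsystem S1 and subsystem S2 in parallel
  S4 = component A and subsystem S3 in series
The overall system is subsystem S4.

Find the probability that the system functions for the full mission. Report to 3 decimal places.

0.701

Series (B, C, and D): 0.97000 × 0.96000 × 0.84000 = 0.78221
Series (E and F): 0.89000 × 0.92000 = 0.81880
Parallel ([0.78221] and [0.81880]): 1 − (1 − 0.78221)(1 − 0.81880) = 0.96054
Series (A and [0.96054]): 0.73000 × 0.96054 = 0.701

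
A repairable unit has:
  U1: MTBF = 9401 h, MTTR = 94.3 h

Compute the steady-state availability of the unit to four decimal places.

A(U1) = MTBF/(MTBF+MTTR) = 9401/(9401+94.3) = 0.9901

0.9901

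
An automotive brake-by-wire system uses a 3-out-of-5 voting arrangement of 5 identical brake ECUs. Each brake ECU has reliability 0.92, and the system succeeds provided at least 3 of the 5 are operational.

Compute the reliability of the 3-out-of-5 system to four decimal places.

R = Σ_{i=3}^{5} C(5,i) p^i (1−p)^{5−i} with p = 0.92
C(5,3)·0.92^3·0.08^2 = 0.049836
C(5,4)·0.92^4·0.08^1 = 0.286557
C(5,5)·0.92^5·0.08^0 = 0.659082
Sum = 0.9955

0.9955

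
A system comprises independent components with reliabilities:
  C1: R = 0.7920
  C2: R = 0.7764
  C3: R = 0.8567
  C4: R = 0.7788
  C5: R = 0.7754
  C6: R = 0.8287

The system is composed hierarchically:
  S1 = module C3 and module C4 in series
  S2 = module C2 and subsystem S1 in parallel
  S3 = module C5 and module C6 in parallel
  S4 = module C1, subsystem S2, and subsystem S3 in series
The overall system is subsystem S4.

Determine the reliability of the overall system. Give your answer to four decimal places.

0.7049

Series (C3 and C4): 0.856700 × 0.778800 = 0.667198
Parallel (C2 and [0.667198]): 1 − (1 − 0.776400)(1 − 0.667198) = 0.925585
Parallel (C5 and C6): 1 − (1 − 0.775400)(1 − 0.828700) = 0.961526
Series (C1, [0.925585], and [0.961526]): 0.792000 × 0.925585 × 0.961526 = 0.7049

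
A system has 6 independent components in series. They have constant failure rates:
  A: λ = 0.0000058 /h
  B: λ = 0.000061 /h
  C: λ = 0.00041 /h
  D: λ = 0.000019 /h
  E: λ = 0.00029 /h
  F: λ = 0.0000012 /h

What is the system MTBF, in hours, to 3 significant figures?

1270

Series of exponential components: λ_sys = Σ λ_i
λ_sys = 0.0000058 + 0.000061 + 0.00041 + 0.000019 + 0.00029 + 0.0000012 = 7.8700e-04 /h
MTBF = 1 / λ_sys = 1270 h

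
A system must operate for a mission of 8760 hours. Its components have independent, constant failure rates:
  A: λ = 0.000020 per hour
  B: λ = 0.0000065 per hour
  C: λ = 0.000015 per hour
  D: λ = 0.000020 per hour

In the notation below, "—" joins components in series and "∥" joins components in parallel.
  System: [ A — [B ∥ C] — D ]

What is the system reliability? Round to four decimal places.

R(A) = exp(−0.000020 × 8760) = 0.839289
R(B) = exp(−0.0000065 × 8760) = 0.944651
R(C) = exp(−0.000015 × 8760) = 0.876867
R(D) = exp(−0.000020 × 8760) = 0.839289
Parallel (B and C): 1 − (1 − 0.944651)(1 − 0.876867) = 0.993185
Series (A, [0.993185], and D): 0.839289 × 0.993185 × 0.839289 = 0.6996

0.6996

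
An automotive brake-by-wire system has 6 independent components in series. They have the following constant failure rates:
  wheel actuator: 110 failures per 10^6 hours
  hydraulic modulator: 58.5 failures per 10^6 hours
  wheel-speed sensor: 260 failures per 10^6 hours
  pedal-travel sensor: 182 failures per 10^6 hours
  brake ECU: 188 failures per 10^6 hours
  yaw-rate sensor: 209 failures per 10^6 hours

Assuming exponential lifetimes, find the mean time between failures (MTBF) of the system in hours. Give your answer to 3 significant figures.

Series of exponential components: λ_sys = Σ λ_i
λ_sys = 0.000110 + 0.0000585 + 0.000260 + 0.000182 + 0.000188 + 0.000209 = 1.0075e-03 /h
MTBF = 1 / λ_sys = 993 h

993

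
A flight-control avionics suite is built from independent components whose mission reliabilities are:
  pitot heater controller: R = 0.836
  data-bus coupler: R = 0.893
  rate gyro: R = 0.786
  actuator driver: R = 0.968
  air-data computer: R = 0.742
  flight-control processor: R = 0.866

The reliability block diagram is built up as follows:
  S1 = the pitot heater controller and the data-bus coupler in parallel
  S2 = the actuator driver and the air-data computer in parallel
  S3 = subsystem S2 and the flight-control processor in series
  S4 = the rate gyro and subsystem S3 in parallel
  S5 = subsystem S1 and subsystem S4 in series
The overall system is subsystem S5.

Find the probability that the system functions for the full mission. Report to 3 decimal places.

0.953

Parallel (pitot heater controller and data-bus coupler): 1 − (1 − 0.83600)(1 − 0.89300) = 0.98245
Parallel (actuator driver and air-data computer): 1 − (1 − 0.96800)(1 − 0.74200) = 0.99174
Series ([0.99174] and flight-control processor): 0.99174 × 0.86600 = 0.85885
Parallel (rate gyro and [0.85885]): 1 − (1 − 0.78600)(1 − 0.85885) = 0.96979
Series ([0.98245] and [0.96979]): 0.98245 × 0.96979 = 0.953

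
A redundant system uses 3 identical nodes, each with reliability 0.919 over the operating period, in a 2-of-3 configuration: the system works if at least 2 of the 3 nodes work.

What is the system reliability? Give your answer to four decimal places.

R = Σ_{i=2}^{3} C(3,i) p^i (1−p)^{3−i} with p = 0.919
C(3,2)·0.919^2·0.081^1 = 0.205228
C(3,3)·0.919^3·0.081^0 = 0.776152
Sum = 0.9814

0.9814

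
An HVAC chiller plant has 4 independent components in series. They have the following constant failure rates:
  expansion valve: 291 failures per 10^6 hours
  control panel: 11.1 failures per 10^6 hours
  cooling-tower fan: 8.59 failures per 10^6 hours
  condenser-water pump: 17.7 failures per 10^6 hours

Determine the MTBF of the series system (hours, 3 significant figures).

Series of exponential components: λ_sys = Σ λ_i
λ_sys = 0.000291 + 0.0000111 + 0.00000859 + 0.0000177 = 3.2839e-04 /h
MTBF = 1 / λ_sys = 3050 h

3050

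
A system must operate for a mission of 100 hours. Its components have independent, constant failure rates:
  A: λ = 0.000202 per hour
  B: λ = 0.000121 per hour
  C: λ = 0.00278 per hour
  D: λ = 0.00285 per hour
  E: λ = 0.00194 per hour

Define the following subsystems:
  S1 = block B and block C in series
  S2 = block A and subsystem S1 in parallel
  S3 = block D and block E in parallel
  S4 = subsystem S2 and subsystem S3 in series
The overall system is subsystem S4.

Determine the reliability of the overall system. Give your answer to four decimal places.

R(A) = exp(−0.000202 × 100) = 0.980003
R(B) = exp(−0.000121 × 100) = 0.987973
R(C) = exp(−0.00278 × 100) = 0.757297
R(D) = exp(−0.00285 × 100) = 0.752014
R(E) = exp(−0.00194 × 100) = 0.823658
Series (B and C): 0.987973 × 0.757297 = 0.748189
Parallel (A and [0.748189]): 1 − (1 − 0.980003)(1 − 0.748189) = 0.994965
Parallel (D and E): 1 − (1 − 0.752014)(1 − 0.823658) = 0.956270
Series ([0.994965] and [0.956270]): 0.994965 × 0.956270 = 0.9515

0.9515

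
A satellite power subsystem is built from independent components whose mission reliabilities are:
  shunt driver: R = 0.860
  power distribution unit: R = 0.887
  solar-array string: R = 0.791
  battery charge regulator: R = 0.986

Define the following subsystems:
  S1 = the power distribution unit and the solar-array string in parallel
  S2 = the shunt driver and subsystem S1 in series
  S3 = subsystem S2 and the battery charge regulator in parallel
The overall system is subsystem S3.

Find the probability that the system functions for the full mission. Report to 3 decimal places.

Parallel (power distribution unit and solar-array string): 1 − (1 − 0.88700)(1 − 0.79100) = 0.97638
Series (shunt driver and [0.97638]): 0.86000 × 0.97638 = 0.83969
Parallel ([0.83969] and battery charge regulator): 1 − (1 − 0.83969)(1 − 0.98600) = 0.998

0.998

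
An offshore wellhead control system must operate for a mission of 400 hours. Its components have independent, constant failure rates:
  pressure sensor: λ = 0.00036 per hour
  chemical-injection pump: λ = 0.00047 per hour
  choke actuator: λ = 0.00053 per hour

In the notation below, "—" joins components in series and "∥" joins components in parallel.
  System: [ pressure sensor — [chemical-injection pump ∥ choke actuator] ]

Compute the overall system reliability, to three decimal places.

R(pressure sensor) = exp(−0.00036 × 400) = 0.86589
R(chemical-injection pump) = exp(−0.00047 × 400) = 0.82861
R(choke actuator) = exp(−0.00053 × 400) = 0.80896
Parallel (chemical-injection pump and choke actuator): 1 − (1 − 0.82861)(1 − 0.80896) = 0.96726
Series (pressure sensor and [0.96726]): 0.86589 × 0.96726 = 0.838

0.838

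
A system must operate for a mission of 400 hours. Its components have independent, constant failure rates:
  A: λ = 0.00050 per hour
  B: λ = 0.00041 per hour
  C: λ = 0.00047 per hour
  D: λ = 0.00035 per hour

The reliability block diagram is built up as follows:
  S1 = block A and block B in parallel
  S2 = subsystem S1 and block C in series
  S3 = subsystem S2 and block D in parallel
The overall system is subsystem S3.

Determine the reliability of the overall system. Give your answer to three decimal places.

0.975

R(A) = exp(−0.00050 × 400) = 0.81873
R(B) = exp(−0.00041 × 400) = 0.84874
R(C) = exp(−0.00047 × 400) = 0.82861
R(D) = exp(−0.00035 × 400) = 0.86936
Parallel (A and B): 1 − (1 − 0.81873)(1 − 0.84874) = 0.97258
Series ([0.97258] and C): 0.97258 × 0.82861 = 0.80589
Parallel ([0.80589] and D): 1 − (1 − 0.80589)(1 − 0.86936) = 0.975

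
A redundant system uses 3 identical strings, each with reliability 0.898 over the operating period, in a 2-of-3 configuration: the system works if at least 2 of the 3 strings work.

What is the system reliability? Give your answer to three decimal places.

R = Σ_{i=2}^{3} C(3,i) p^i (1−p)^{3−i} with p = 0.898
C(3,2)·0.898^2·0.102^1 = 0.24676
C(3,3)·0.898^3·0.102^0 = 0.72415
Sum = 0.971

0.971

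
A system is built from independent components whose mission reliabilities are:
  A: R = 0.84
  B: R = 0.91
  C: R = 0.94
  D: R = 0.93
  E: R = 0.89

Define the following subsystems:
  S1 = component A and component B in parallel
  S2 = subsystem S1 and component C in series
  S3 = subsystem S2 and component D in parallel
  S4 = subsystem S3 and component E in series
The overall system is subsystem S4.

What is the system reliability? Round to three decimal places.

0.885

Parallel (A and B): 1 − (1 − 0.84000)(1 − 0.91000) = 0.98560
Series ([0.98560] and C): 0.98560 × 0.94000 = 0.92646
Parallel ([0.92646] and D): 1 − (1 − 0.92646)(1 − 0.93000) = 0.99485
Series ([0.99485] and E): 0.99485 × 0.89000 = 0.885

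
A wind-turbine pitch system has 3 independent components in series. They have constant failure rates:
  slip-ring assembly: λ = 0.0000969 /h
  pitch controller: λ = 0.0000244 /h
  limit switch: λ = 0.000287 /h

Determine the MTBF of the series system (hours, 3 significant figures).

2450

Series of exponential components: λ_sys = Σ λ_i
λ_sys = 0.0000969 + 0.0000244 + 0.000287 = 4.0830e-04 /h
MTBF = 1 / λ_sys = 2450 h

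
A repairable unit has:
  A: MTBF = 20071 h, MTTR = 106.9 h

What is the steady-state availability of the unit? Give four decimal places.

0.9947

A(A) = MTBF/(MTBF+MTTR) = 20071/(20071+106.9) = 0.9947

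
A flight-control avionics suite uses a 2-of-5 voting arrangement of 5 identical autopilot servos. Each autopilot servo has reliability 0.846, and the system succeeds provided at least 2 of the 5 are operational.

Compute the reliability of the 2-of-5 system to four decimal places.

R = Σ_{i=2}^{5} C(5,i) p^i (1−p)^{5−i} with p = 0.846
C(5,2)·0.846^2·0.154^3 = 0.026140
C(5,3)·0.846^3·0.154^2 = 0.143599
C(5,4)·0.846^4·0.154^1 = 0.394432
C(5,5)·0.846^5·0.154^0 = 0.433363
Sum = 0.9975

0.9975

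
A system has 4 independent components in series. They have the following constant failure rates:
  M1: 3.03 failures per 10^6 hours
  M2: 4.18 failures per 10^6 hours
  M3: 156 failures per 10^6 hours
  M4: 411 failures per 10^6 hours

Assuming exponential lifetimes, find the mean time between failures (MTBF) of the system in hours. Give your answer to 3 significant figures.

Series of exponential components: λ_sys = Σ λ_i
λ_sys = 0.00000303 + 0.00000418 + 0.000156 + 0.000411 = 5.7421e-04 /h
MTBF = 1 / λ_sys = 1740 h

1740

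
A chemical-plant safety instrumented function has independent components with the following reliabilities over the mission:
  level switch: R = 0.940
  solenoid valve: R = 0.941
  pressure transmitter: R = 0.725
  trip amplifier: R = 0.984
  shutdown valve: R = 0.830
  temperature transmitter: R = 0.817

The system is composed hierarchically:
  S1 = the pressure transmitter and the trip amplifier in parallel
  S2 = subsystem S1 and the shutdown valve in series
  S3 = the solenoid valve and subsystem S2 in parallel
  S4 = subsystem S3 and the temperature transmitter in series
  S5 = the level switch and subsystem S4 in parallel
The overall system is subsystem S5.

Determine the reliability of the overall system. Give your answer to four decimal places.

Parallel (pressure transmitter and trip amplifier): 1 − (1 − 0.725000)(1 − 0.984000) = 0.995600
Series ([0.995600] and shutdown valve): 0.995600 × 0.830000 = 0.826348
Parallel (solenoid valve and [0.826348]): 1 − (1 − 0.941000)(1 − 0.826348) = 0.989755
Series ([0.989755] and temperature transmitter): 0.989755 × 0.817000 = 0.808630
Parallel (level switch and [0.808630]): 1 − (1 − 0.940000)(1 − 0.808630) = 0.9885

0.9885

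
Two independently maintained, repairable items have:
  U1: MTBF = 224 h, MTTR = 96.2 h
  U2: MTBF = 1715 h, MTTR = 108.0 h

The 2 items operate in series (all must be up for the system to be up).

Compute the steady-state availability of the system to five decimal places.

0.65812

A(U1) = MTBF/(MTBF+MTTR) = 224/(224+96.2) = 0.699563
A(U2) = MTBF/(MTBF+MTTR) = 1715/(1715+108.0) = 0.940757
Series availability: 0.699563 × 0.940757 = 0.65812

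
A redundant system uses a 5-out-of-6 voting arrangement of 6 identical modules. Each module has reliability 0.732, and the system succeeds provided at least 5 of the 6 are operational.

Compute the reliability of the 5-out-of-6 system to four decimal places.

R = Σ_{i=5}^{6} C(6,i) p^i (1−p)^{6−i} with p = 0.732
C(6,5)·0.732^5·0.268^1 = 0.337941
C(6,6)·0.732^6·0.268^0 = 0.153839
Sum = 0.4918

0.4918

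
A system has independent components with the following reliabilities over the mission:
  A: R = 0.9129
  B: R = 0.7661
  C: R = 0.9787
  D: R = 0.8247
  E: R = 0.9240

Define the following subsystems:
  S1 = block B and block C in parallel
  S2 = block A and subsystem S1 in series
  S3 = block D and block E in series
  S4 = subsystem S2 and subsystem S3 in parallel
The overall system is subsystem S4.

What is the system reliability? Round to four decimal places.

Parallel (B and C): 1 − (1 − 0.766100)(1 − 0.978700) = 0.995018
Series (A and [0.995018]): 0.912900 × 0.995018 = 0.908352
Series (D and E): 0.824700 × 0.924000 = 0.762023
Parallel ([0.908352] and [0.762023]): 1 − (1 − 0.908352)(1 − 0.762023) = 0.9782

0.9782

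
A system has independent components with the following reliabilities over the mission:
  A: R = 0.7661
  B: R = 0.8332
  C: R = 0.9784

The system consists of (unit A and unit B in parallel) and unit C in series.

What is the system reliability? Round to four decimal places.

Parallel (A and B): 1 − (1 − 0.766100)(1 − 0.833200) = 0.960985
Series ([0.960985] and C): 0.960985 × 0.978400 = 0.9402

0.9402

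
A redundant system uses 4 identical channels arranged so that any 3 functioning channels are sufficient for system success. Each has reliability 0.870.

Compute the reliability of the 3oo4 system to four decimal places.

R = Σ_{i=3}^{4} C(4,i) p^i (1−p)^{4−i} with p = 0.870
C(4,3)·0.870^3·0.130^1 = 0.342422
C(4,4)·0.870^4·0.130^0 = 0.572898
Sum = 0.9153

0.9153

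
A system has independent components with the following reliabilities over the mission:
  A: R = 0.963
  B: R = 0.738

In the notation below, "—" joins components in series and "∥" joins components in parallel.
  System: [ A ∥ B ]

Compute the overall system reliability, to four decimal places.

0.9903

Parallel (A and B): 1 − (1 − 0.963000)(1 − 0.738000) = 0.9903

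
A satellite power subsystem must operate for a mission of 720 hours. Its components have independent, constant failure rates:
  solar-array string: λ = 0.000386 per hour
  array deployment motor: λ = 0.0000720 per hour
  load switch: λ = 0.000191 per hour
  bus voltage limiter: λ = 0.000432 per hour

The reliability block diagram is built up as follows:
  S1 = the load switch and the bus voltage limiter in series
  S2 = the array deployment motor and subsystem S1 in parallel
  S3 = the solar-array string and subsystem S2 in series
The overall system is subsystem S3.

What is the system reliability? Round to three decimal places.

R(solar-array string) = exp(−0.000386 × 720) = 0.75736
R(array deployment motor) = exp(−0.0000720 × 720) = 0.94948
R(load switch) = exp(−0.000191 × 720) = 0.87152
R(bus voltage limiter) = exp(−0.000432 × 720) = 0.73268
Series (load switch and bus voltage limiter): 0.87152 × 0.73268 = 0.63855
Parallel (array deployment motor and [0.63855]): 1 − (1 − 0.94948)(1 − 0.63855) = 0.98174
Series (solar-array string and [0.98174]): 0.75736 × 0.98174 = 0.744

0.744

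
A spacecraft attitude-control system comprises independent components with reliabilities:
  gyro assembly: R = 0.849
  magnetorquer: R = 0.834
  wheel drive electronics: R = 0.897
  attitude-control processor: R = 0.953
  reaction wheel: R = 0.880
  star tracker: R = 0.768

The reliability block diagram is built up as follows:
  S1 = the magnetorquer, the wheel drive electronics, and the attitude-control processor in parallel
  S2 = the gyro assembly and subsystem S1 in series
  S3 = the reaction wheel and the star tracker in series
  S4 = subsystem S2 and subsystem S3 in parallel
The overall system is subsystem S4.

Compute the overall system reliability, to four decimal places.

0.9508

Parallel (magnetorquer, wheel drive electronics, and attitude-control processor): 1 − (1 − 0.834000)(1 − 0.897000)(1 − 0.953000) = 0.999196
Series (gyro assembly and [0.999196]): 0.849000 × 0.999196 = 0.848317
Series (reaction wheel and star tracker): 0.880000 × 0.768000 = 0.675840
Parallel ([0.848317] and [0.675840]): 1 − (1 − 0.848317)(1 − 0.675840) = 0.9508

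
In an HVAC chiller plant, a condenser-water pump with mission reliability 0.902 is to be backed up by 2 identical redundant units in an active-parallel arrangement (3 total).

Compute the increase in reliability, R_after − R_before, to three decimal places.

0.097

R_before = 0.902
R_after = 1 − (1 − 0.902)^3 = 0.999
ΔR = 0.999 − 0.902 = 0.097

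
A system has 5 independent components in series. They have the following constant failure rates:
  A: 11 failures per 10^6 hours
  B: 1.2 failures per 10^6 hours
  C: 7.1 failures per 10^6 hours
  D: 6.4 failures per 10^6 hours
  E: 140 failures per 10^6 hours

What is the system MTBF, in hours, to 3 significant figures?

Series of exponential components: λ_sys = Σ λ_i
λ_sys = 0.000011 + 0.0000012 + 0.0000071 + 0.0000064 + 0.00014 = 1.6570e-04 /h
MTBF = 1 / λ_sys = 6040 h

6040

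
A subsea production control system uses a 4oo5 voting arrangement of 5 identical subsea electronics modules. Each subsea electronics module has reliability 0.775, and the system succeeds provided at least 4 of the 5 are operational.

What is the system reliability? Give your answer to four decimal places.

R = Σ_{i=4}^{5} C(5,i) p^i (1−p)^{5−i} with p = 0.775
C(5,4)·0.775^4·0.225^1 = 0.405844
C(5,5)·0.775^5·0.225^0 = 0.279582
Sum = 0.6854

0.6854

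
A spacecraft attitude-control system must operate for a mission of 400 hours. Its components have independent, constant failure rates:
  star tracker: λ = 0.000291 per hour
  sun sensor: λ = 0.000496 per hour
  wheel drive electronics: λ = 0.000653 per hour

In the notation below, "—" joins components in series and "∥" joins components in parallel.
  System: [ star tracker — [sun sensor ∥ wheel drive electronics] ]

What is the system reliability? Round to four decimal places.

R(star tracker) = exp(−0.000291 × 400) = 0.890119
R(sun sensor) = exp(−0.000496 × 400) = 0.820042
R(wheel drive electronics) = exp(−0.000653 × 400) = 0.770127
Parallel (sun sensor and wheel drive electronics): 1 − (1 − 0.820042)(1 − 0.770127) = 0.958633
Series (star tracker and [0.958633]): 0.890119 × 0.958633 = 0.8533

0.8533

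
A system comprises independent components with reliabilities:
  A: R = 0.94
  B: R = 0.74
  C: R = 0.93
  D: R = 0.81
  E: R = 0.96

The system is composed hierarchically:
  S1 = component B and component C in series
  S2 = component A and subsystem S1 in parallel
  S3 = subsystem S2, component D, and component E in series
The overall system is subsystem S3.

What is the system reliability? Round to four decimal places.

0.7631

Series (B and C): 0.740000 × 0.930000 = 0.688200
Parallel (A and [0.688200]): 1 − (1 − 0.940000)(1 − 0.688200) = 0.981292
Series ([0.981292], D, and E): 0.981292 × 0.810000 × 0.960000 = 0.7631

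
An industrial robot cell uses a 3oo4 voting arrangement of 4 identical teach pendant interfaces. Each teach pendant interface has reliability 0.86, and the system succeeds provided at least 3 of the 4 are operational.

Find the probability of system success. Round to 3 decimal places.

R = Σ_{i=3}^{4} C(4,i) p^i (1−p)^{4−i} with p = 0.86
C(4,3)·0.86^3·0.14^1 = 0.35619
C(4,4)·0.86^4·0.14^0 = 0.54701
Sum = 0.903

0.903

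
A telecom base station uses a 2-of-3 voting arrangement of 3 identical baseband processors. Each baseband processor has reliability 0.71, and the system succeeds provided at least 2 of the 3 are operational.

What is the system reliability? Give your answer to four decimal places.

R = Σ_{i=2}^{3} C(3,i) p^i (1−p)^{3−i} with p = 0.71
C(3,2)·0.71^2·0.29^1 = 0.438567
C(3,3)·0.71^3·0.29^0 = 0.357911
Sum = 0.7965

0.7965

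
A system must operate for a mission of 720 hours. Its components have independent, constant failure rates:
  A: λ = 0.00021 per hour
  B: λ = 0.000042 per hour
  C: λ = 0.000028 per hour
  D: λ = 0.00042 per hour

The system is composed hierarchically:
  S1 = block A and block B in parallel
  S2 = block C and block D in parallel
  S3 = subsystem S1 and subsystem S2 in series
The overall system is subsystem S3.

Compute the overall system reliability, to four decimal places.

0.9906

R(A) = exp(−0.00021 × 720) = 0.859676
R(B) = exp(−0.000042 × 720) = 0.970213
R(C) = exp(−0.000028 × 720) = 0.980042
R(D) = exp(−0.00042 × 720) = 0.739042
Parallel (A and B): 1 − (1 − 0.859676)(1 − 0.970213) = 0.995820
Parallel (C and D): 1 − (1 − 0.980042)(1 − 0.739042) = 0.994792
Series ([0.995820] and [0.994792]): 0.995820 × 0.994792 = 0.9906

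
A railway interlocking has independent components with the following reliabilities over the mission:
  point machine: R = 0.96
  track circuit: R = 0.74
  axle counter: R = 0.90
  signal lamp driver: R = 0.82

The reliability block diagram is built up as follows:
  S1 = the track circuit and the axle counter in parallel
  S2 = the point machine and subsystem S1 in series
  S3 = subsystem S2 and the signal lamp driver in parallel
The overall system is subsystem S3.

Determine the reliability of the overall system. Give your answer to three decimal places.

Parallel (track circuit and axle counter): 1 − (1 − 0.74000)(1 − 0.90000) = 0.97400
Series (point machine and [0.97400]): 0.96000 × 0.97400 = 0.93504
Parallel ([0.93504] and signal lamp driver): 1 − (1 − 0.93504)(1 − 0.82000) = 0.988

0.988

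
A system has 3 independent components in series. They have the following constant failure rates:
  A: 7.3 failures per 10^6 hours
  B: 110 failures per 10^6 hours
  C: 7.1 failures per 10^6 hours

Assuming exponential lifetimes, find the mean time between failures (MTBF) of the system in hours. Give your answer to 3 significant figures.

8040

Series of exponential components: λ_sys = Σ λ_i
λ_sys = 0.0000073 + 0.00011 + 0.0000071 = 1.2440e-04 /h
MTBF = 1 / λ_sys = 8040 h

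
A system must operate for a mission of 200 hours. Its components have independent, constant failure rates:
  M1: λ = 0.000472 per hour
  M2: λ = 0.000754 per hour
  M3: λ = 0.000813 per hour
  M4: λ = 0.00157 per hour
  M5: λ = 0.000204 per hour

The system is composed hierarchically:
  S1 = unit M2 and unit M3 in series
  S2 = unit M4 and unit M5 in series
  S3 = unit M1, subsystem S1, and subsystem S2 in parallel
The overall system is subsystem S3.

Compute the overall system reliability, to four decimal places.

0.9928

R(M1) = exp(−0.000472 × 200) = 0.909919
R(M2) = exp(−0.000754 × 200) = 0.860020
R(M3) = exp(−0.000813 × 200) = 0.849931
R(M4) = exp(−0.00157 × 200) = 0.730519
R(M5) = exp(−0.000204 × 200) = 0.960021
Series (M2 and M3): 0.860020 × 0.849931 = 0.730958
Series (M4 and M5): 0.730519 × 0.960021 = 0.701314
Parallel (M1, [0.730958], and [0.701314]): 1 − (1 − 0.909919)(1 − 0.730958)(1 − 0.701314) = 0.9928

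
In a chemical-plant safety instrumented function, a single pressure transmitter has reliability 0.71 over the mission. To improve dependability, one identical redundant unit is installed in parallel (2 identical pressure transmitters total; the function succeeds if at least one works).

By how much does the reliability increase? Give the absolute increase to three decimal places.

R_before = 0.71
R_after = 1 − (1 − 0.71)^2 = 0.916
ΔR = 0.916 − 0.71 = 0.206

0.206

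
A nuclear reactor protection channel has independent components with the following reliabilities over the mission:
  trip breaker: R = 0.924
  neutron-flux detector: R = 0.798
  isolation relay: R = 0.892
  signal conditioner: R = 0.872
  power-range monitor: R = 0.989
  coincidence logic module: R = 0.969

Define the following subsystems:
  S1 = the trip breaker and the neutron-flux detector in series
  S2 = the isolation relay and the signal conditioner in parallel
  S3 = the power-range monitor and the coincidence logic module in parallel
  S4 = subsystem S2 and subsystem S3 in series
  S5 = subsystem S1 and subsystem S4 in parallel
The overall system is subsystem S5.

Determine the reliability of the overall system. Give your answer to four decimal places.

0.9963

Series (trip breaker and neutron-flux detector): 0.924000 × 0.798000 = 0.737352
Parallel (isolation relay and signal conditioner): 1 − (1 − 0.892000)(1 − 0.872000) = 0.986176
Parallel (power-range monitor and coincidence logic module): 1 − (1 − 0.989000)(1 − 0.969000) = 0.999659
Series ([0.986176] and [0.999659]): 0.986176 × 0.999659 = 0.985840
Parallel ([0.737352] and [0.985840]): 1 − (1 − 0.737352)(1 − 0.985840) = 0.9963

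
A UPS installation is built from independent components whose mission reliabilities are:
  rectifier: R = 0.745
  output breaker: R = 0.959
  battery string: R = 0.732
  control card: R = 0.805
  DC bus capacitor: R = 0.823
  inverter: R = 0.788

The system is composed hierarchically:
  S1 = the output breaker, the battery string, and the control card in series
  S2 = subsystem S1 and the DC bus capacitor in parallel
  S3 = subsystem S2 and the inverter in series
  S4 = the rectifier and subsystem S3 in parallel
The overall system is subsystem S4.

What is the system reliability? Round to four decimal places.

0.9305

Series (output breaker, battery string, and control card): 0.959000 × 0.732000 × 0.805000 = 0.565100
Parallel ([0.565100] and DC bus capacitor): 1 − (1 − 0.565100)(1 − 0.823000) = 0.923023
Series ([0.923023] and inverter): 0.923023 × 0.788000 = 0.727342
Parallel (rectifier and [0.727342]): 1 − (1 − 0.745000)(1 − 0.727342) = 0.9305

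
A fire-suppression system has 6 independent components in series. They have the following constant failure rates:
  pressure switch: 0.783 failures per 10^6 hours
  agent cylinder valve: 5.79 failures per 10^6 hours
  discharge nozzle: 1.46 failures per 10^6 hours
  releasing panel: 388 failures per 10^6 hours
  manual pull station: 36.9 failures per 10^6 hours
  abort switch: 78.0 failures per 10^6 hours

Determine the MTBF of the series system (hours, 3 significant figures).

Series of exponential components: λ_sys = Σ λ_i
λ_sys = 0.000000783 + 0.00000579 + 0.00000146 + 0.000388 + 0.0000369 + 0.0000780 = 5.1093e-04 /h
MTBF = 1 / λ_sys = 1960 h

1960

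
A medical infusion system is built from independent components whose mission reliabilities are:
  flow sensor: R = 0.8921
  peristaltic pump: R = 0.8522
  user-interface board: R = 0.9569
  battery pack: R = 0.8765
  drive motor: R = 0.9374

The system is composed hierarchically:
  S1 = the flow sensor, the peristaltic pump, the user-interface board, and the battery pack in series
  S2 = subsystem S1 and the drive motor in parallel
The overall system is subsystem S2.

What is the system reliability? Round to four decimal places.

Series (flow sensor, peristaltic pump, user-interface board, and battery pack): 0.892100 × 0.852200 × 0.956900 × 0.876500 = 0.637637
Parallel ([0.637637] and drive motor): 1 − (1 − 0.637637)(1 − 0.937400) = 0.9773

0.9773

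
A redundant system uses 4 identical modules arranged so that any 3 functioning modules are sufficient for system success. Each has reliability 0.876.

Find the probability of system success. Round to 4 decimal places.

0.9223

R = Σ_{i=3}^{4} C(4,i) p^i (1−p)^{4−i} with p = 0.876
C(4,3)·0.876^3·0.124^1 = 0.333422
C(4,4)·0.876^4·0.124^0 = 0.588866
Sum = 0.9223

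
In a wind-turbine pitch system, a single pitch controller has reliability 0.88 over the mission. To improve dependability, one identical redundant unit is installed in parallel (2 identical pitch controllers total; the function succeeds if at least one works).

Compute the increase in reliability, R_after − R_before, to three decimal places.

0.106

R_before = 0.88
R_after = 1 − (1 − 0.88)^2 = 0.986
ΔR = 0.986 − 0.88 = 0.106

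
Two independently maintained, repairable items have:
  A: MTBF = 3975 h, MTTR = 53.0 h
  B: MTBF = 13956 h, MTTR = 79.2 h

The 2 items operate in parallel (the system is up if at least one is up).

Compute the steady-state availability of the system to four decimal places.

A(A) = MTBF/(MTBF+MTTR) = 3975/(3975+53.0) = 0.986842
A(B) = MTBF/(MTBF+MTTR) = 13956/(13956+79.2) = 0.994357
Parallel availability: 1 − (1 − 0.986842)(1 − 0.994357) = 0.9999

0.9999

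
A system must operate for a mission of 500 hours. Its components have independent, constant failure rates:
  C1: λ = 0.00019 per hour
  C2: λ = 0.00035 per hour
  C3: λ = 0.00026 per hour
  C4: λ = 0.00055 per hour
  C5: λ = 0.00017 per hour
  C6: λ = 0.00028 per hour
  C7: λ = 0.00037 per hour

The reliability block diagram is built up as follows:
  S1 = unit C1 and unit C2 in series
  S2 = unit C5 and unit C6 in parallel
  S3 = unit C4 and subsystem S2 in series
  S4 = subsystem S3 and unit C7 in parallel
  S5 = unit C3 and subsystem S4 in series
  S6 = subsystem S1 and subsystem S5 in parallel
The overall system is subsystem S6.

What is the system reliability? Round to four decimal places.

R(C1) = exp(−0.00019 × 500) = 0.909373
R(C2) = exp(−0.00035 × 500) = 0.839457
R(C3) = exp(−0.00026 × 500) = 0.878095
R(C4) = exp(−0.00055 × 500) = 0.759572
R(C5) = exp(−0.00017 × 500) = 0.918512
R(C6) = exp(−0.00028 × 500) = 0.869358
R(C7) = exp(−0.00037 × 500) = 0.831104
Series (C1 and C2): 0.909373 × 0.839457 = 0.763380
Parallel (C5 and C6): 1 − (1 − 0.918512)(1 − 0.869358) = 0.989354
Series (C4 and [0.989354]): 0.759572 × 0.989354 = 0.751486
Parallel ([0.751486] and C7): 1 − (1 − 0.751486)(1 − 0.831104) = 0.958027
Series (C3 and [0.958027]): 0.878095 × 0.958027 = 0.841239
Parallel ([0.763380] and [0.841239]): 1 − (1 − 0.763380)(1 − 0.841239) = 0.9624

0.9624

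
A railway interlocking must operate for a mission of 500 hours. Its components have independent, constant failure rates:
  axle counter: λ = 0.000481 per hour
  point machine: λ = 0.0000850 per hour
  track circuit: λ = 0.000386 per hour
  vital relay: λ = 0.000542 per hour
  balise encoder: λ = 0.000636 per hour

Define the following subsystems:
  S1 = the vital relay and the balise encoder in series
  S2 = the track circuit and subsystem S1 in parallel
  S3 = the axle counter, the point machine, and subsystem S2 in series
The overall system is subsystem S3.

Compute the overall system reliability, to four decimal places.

0.6947

R(axle counter) = exp(−0.000481 × 500) = 0.786235
R(point machine) = exp(−0.0000850 × 500) = 0.958390
R(track circuit) = exp(−0.000386 × 500) = 0.824482
R(vital relay) = exp(−0.000542 × 500) = 0.762616
R(balise encoder) = exp(−0.000636 × 500) = 0.727603
Series (vital relay and balise encoder): 0.762616 × 0.727603 = 0.554882
Parallel (track circuit and [0.554882]): 1 − (1 − 0.824482)(1 − 0.554882) = 0.921874
Series (axle counter, point machine, and [0.921874]): 0.786235 × 0.958390 × 0.921874 = 0.6947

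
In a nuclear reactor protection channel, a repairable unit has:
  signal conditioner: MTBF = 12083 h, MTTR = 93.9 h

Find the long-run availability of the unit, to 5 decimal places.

0.99229

A(signal conditioner) = MTBF/(MTBF+MTTR) = 12083/(12083+93.9) = 0.99229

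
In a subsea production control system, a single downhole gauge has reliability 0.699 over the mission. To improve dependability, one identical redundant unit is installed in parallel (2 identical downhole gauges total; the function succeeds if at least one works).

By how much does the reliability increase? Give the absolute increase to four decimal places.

0.2104

R_before = 0.699
R_after = 1 − (1 − 0.699)^2 = 0.9094
ΔR = 0.9094 − 0.699 = 0.2104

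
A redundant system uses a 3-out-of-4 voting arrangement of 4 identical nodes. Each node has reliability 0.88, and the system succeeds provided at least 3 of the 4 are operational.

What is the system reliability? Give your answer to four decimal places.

0.9268

R = Σ_{i=3}^{4} C(4,i) p^i (1−p)^{4−i} with p = 0.88
C(4,3)·0.88^3·0.12^1 = 0.327107
C(4,4)·0.88^4·0.12^0 = 0.599695
Sum = 0.9268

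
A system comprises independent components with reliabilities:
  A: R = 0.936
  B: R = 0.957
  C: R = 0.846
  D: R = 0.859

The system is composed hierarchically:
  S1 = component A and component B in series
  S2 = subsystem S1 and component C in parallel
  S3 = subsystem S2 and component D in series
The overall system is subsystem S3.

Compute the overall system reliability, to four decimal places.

Series (A and B): 0.936000 × 0.957000 = 0.895752
Parallel ([0.895752] and C): 1 − (1 − 0.895752)(1 − 0.846000) = 0.983946
Series ([0.983946] and D): 0.983946 × 0.859000 = 0.8452

0.8452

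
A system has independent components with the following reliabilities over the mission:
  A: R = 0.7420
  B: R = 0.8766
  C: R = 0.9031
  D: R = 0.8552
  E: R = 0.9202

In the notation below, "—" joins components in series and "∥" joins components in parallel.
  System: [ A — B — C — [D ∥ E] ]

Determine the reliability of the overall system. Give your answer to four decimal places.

0.5806

Parallel (D and E): 1 − (1 − 0.855200)(1 − 0.920200) = 0.988445
Series (A, B, C, and [0.988445]): 0.742000 × 0.876600 × 0.903100 × 0.988445 = 0.5806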